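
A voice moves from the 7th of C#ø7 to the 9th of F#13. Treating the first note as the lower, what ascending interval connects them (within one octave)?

major sixth

C#ø7 has B as its 7th, and F#13 has G# as its 9th.
Counting 6 letters and 9 half steps from B gives a major sixth.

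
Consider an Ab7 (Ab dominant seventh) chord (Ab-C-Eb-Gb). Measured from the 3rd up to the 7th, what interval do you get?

diminished fifth

The 3rd is C and the 7th is Gb.
From C to Gb: 6 semitones over a fifth = diminished.
That tritone between 3rd and 7th is what gives the dominant seventh its pull toward resolution.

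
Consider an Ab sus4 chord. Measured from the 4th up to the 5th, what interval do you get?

major second

Ab sus4: Ab Db Eb.
The 4th is Db and the 5th is Eb.
From Db to Eb is 2 semitones, exactly the major second.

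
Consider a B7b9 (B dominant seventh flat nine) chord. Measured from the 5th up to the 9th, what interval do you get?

d5

B7b9: B, D#, F#, A, C.
The 5th is F# and the 9th is C.
From F# to C: 6 semitones over a fifth = diminished.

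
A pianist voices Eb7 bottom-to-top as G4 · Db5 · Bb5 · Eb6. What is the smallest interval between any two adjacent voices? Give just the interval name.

perfect fourth

Adjacent intervals: G4→Db5 = diminished fifth; Db5→Bb5 = major sixth; Bb5→Eb6 = perfect fourth.
The smallest is Bb5 to Eb6, a perfect fourth (5 semitones).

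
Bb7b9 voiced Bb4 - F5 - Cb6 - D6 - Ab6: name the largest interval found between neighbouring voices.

Adjacent intervals: Bb4→F5 = perfect fifth; F5→Cb6 = diminished fifth; Cb6→D6 = augmented second; D6→Ab6 = diminished fifth.
The largest is Bb4 to F5, a perfect fifth (7 semitones).

perfect 5th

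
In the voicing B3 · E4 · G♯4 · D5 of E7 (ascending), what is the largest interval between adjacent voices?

Adjacent intervals: B3→E4 = perfect fourth; E4→G♯4 = major third; G♯4→D5 = diminished fifth.
The largest is G♯4 to D5, a diminished fifth (6 semitones).

diminished fifth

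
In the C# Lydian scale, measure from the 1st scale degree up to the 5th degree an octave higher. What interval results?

perfect twelfth

Spelling the C# Lydian scale: C# D# E# F## G# A# B#.
That puts C# below G#.
C# up to G# spans 12 letter names and 19 semitones — a perfect twelfth.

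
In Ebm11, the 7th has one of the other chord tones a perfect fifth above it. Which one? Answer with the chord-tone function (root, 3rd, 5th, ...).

11th

Ebm11 is spelled Eb–Gb–Bb–Db–F–Ab.
The 7th is Db. A perfect fifth above Db is Ab.
Ab is the chord's 11th.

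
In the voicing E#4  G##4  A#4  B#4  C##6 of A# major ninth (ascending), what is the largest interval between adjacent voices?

major ninth

Adjacent intervals: E#4→G##4 = major third; G##4→A#4 = minor second; A#4→B#4 = major second; B#4→C##6 = major ninth.
The largest is B#4 to C##6, a major ninth (14 semitones).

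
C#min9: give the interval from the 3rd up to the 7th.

Spelling the chord: C#-E-G#-B-D#.
The 3rd is E and the 7th is B.
From E to B is 7 semitones, exactly the perfect fifth.

perfect fifth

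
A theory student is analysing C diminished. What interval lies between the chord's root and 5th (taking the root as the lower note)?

diminished fifth

Cdim: C E♭ G♭.
The root is C and the 5th is G♭.
From C to G♭: 6 semitones over a fifth = diminished.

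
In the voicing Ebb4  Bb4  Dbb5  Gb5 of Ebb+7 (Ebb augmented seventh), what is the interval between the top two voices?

augmented 4th

Those voices are Dbb5 and Gb5.
4 letter names make it a fourth; at 6 semitones (a half step wider than perfect) the quality is augmented.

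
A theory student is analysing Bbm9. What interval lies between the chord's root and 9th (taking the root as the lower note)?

M9

Bb minor ninth is spelled Bb Db F Ab C.
The root is Bb and the 9th is C.
Bb up to C spans 9 letter names and 14 semitones — a major ninth.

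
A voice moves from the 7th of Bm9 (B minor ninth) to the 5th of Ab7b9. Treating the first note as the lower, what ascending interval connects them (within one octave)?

Bm9 (B minor ninth) has A as its 7th, and Ab7b9 has Eb as its 5th.
5 letter names make it a fifth; at 6 semitones (a half step narrower than perfect) the quality is diminished.

d5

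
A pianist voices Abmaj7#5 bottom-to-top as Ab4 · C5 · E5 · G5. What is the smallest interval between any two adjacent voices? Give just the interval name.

minor 3rd

Adjacent intervals: Ab4→C5 = major third; C5→E5 = major third; E5→G5 = minor third.
The smallest is E5 to G5, a minor third (3 semitones).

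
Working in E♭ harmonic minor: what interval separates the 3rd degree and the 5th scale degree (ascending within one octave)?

major third

Spelling E♭ harmonic minor: E♭ F G♭ A♭ B♭ C♭ D.
That puts G♭ below B♭.
Counting 3 letters and 4 half steps from G♭ gives a major third.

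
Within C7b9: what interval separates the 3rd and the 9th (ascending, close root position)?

The chord tones of C dominant seventh flat nine are C-E-G-Bb-Db.
The 3rd is E and the 9th is Db.
E up to Db is 9 semitones, a whole step narrower than a major seventh, so the interval is diminished.

d7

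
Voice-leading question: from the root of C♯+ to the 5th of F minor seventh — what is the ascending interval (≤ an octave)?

diminished octave

C♯+ has C♯ as its root, and F minor seventh has C as its 5th.
8 letter names make it an octave; at 11 semitones (a half step narrower than perfect) the quality is diminished.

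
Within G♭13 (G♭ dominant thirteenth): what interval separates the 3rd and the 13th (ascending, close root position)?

P11

G♭ dominant thirteenth: G♭ B♭ D♭ F♭ A♭ E♭.
That puts B♭ below E♭.
From B♭ to E♭ is 17 semitones, exactly the perfect eleventh.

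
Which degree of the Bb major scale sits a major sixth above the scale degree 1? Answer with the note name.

The scale is Bb C D Eb F G A.
The scale degree 1 is Bb; a major sixth above that is G — scale degree 6.

G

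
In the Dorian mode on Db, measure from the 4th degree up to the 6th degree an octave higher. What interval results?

M10

The scale runs Db Eb Fb Gb Ab Bb Cb.
So we need the interval from Gb up to Bb.
From Gb to Bb is 16 semitones, exactly the major tenth.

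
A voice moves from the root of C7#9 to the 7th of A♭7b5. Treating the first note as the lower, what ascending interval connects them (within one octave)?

diminished 5th

The root of C7#9 is C; the 7th of A♭7b5 is G♭.
C up to G♭ is 6 semitones, a half step narrower than a perfect fifth, so the interval is diminished.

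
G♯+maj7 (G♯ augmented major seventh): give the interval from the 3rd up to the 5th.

major third

The chord tones of G♯ augmented major seventh are G♯ B♯ D𝄪 F𝄪.
3rd = B♯; 5th = D𝄪.
Counting 3 letters and 4 half steps from B♯ gives a major third.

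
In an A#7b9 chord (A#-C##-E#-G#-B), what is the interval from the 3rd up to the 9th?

diminished seventh

So we need the interval from C## up to B.
7 letter names make it a seventh; at 9 semitones (a whole step narrower than major) the quality is diminished.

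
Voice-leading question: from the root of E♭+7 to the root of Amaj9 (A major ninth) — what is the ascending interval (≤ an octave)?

E♭+7 has E♭ as its root, and Amaj9 (A major ninth) has A as its root.
E♭ up to A is 6 semitones, a half step wider than a perfect fourth, so the interval is augmented.

augmented fourth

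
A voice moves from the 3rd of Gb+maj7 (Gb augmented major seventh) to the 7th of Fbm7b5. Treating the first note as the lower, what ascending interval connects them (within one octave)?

diminished fourth

Gb+maj7 (Gb augmented major seventh) has Bb as its 3rd, and Fbm7b5 has Ebb as its 7th.
From Bb to Ebb: 4 semitones over a fourth = diminished.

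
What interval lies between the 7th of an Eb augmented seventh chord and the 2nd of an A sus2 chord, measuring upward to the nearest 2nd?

augmented sixth

Eb augmented seventh has Db as its 7th, and A sus2 has B as its 2nd.
Db up to B is 10 semitones, a half step wider than a major sixth, so the interval is augmented.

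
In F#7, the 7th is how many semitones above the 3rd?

The chord tones of F# dominant seventh are F#, A#, C#, E.
A# to E is a diminished fifth: 6 semitones.

6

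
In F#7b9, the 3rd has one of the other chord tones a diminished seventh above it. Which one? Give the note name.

Spelling the chord: F# A# C# E G.
The 3rd is A#. A diminished seventh above A# is G.
G is the chord's 9th.

G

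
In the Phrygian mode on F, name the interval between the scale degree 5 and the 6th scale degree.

minor second

F phrygian: F G♭ A♭ B♭ C D♭ E♭.
Scale degree 5 = C; degree 6 = D♭.
2 letter names make it a second; at 1 semitone (a half step narrower than major) the quality is minor.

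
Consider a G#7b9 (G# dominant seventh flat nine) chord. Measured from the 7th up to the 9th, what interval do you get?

G#7b9 is spelled G#–B#–D#–F#–A.
That puts F# below A.
F# up to A is 3 semitones, a half step narrower than a major third, so the interval is minor.

minor third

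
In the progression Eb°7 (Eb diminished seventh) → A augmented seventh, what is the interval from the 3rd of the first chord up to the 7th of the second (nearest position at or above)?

augmented 1st

Eb°7 (Eb diminished seventh) has Gb as its 3rd, and A augmented seventh has G as its 7th.
1 letter names make it a unison; at 1 semitone (a half step wider than perfect) the quality is augmented.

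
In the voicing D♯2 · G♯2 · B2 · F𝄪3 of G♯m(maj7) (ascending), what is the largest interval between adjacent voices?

augmented fifth

Adjacent intervals: D♯2→G♯2 = perfect fourth; G♯2→B2 = minor third; B2→F𝄪3 = augmented fifth.
The largest is B2 to F𝄪3, an augmented fifth (8 semitones).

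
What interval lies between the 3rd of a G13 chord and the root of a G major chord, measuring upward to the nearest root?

minor sixth

G13 has B as its 3rd, and G major has G as its root.
From B to G: 8 semitones over a sixth = minor.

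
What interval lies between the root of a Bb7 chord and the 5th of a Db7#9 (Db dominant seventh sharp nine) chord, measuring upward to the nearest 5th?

minor seventh

The root of Bb7 is Bb; the 5th of Db7#9 (Db dominant seventh sharp nine) is Ab.
7 letter names make it a seventh; at 10 semitones (a half step narrower than major) the quality is minor.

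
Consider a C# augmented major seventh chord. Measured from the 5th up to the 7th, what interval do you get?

Spelling the chord: C# E# G## B#.
The 5th is G## and the 7th is B#.
G## up to B# is 3 semitones, a half step narrower than a major third, so the interval is minor.

minor third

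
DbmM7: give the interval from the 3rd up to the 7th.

The chord tones of Db minor-major seventh are Db, Fb, Ab, C.
3rd = Fb; 7th = C.
Fb up to C is 8 semitones, a half step wider than a perfect fifth, so the interval is augmented.

augmented fifth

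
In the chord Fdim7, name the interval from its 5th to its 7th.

Spelling the chord: F-Ab-Cb-Ebb.
5th = Cb; 7th = Ebb.
Cb up to Ebb is 3 semitones, a half step narrower than a major third, so the interval is minor.

minor 3rd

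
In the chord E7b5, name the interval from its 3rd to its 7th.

diminished 5th

The chord tones of E7b5 are E–G♯–B♭–D.
3rd = G♯; 7th = D.
G♯ up to D is 6 semitones, a half step narrower than a perfect fifth, so the interval is diminished.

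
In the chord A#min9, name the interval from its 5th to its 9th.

perfect 5th

A# minor ninth: A#-C#-E#-G#-B#.
So we need the interval from E# up to B#.
E# up to B# spans 5 letter names and 7 semitones — a perfect fifth.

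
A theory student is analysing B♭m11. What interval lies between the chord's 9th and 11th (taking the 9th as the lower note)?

minor third

The chord tones of B♭m11 are B♭-D♭-F-A♭-C-E♭.
So we need the interval from C up to E♭.
C up to E♭ is 3 semitones, a half step narrower than a major third, so the interval is minor.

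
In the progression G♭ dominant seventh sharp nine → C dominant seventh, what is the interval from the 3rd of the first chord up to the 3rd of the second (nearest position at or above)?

G♭ dominant seventh sharp nine has B♭ as its 3rd, and C dominant seventh has E as its 3rd.
4 letter names make it a fourth; at 6 semitones (a half step wider than perfect) the quality is augmented.

augmented 4th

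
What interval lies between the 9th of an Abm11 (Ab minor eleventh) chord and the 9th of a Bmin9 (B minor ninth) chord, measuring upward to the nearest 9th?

augmented second

Abm11 (Ab minor eleventh) has Bb as its 9th, and Bmin9 (B minor ninth) has C# as its 9th.
Bb up to C# is 3 semitones, a half step wider than a major second, so the interval is augmented.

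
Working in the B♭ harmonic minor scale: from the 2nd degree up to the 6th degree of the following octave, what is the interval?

The scale runs B♭ C D♭ E♭ F G♭ A.
So we need the interval from C up to G♭.
From C to G♭: 18 semitones over a twelfth = diminished.

d12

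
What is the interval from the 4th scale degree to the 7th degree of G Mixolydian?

G mixolydian: G A B C D E F.
4th scale degree = C; scale degree 7 = F.
From C to F is 5 semitones, exactly the perfect fourth.

perfect 4th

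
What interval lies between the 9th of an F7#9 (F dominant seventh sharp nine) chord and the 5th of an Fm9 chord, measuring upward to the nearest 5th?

The 9th of F7#9 (F dominant seventh sharp nine) is G#; the 5th of Fm9 is C.
4 letter names make it a fourth; at 4 semitones (a half step narrower than perfect) the quality is diminished.

diminished 4th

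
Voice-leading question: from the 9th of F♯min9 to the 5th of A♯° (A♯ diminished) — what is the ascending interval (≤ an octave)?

The 9th of F♯min9 is G♯; the 5th of A♯° (A♯ diminished) is E.
G♯ up to E is 8 semitones, a half step narrower than a major sixth, so the interval is minor.

minor sixth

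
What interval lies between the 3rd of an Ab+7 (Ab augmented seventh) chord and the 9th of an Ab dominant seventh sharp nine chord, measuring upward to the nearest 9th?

Ab+7 (Ab augmented seventh) has C as its 3rd, and Ab dominant seventh sharp nine has B as its 9th.
From C to B is 11 semitones, exactly the major seventh.

major 7th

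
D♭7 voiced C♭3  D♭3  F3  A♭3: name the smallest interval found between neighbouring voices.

major second

Adjacent intervals: C♭3→D♭3 = major second; D♭3→F3 = major third; F3→A♭3 = minor third.
The smallest is C♭3 to D♭3, a major second (2 semitones).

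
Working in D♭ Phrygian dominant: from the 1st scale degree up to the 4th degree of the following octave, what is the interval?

perfect eleventh

The scale runs D♭ E𝄫 F G♭ A♭ B𝄫 C♭.
1st scale degree = D♭; degree 4 (up an octave) = G♭.
From D♭ to G♭ is 17 semitones, exactly the perfect eleventh.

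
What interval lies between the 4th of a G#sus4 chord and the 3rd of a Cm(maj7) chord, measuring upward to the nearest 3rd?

diminished third

The 4th of G#sus4 is C#; the 3rd of Cm(maj7) is Eb.
C# up to Eb is 2 semitones, a whole step narrower than a major third, so the interval is diminished.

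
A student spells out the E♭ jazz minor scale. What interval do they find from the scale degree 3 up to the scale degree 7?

A5

E♭ melodic minor: E♭ F G♭ A♭ B♭ C D.
Scale degree 3 = G♭; 7th degree = D.
From G♭ to D: 8 semitones over a fifth = augmented.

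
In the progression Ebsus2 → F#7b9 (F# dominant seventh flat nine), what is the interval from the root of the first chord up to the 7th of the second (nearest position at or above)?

augmented unison

Ebsus2 has Eb as its root, and F#7b9 (F# dominant seventh flat nine) has E as its 7th.
From Eb to E: 1 semitone over a unison = augmented.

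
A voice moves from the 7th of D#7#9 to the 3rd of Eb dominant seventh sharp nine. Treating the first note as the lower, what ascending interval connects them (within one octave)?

diminished fifth

The 7th of D#7#9 is C#; the 3rd of Eb dominant seventh sharp nine is G.
5 letter names make it a fifth; at 6 semitones (a half step narrower than perfect) the quality is diminished.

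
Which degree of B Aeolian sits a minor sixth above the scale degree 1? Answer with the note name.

G

The scale is B C# D E F# G A.
The scale degree 1 is B; a minor sixth above that is G — scale degree 6.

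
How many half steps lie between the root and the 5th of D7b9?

Spelling the chord: D, F♯, A, C, E♭.
D to A is a perfect fifth: 7 semitones.

7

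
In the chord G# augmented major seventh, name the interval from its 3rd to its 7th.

G# augmented major seventh is spelled G# B# D## F##.
The 3rd is B# and the 7th is F##.
From B# to F## is 7 semitones, exactly the perfect fifth.

P5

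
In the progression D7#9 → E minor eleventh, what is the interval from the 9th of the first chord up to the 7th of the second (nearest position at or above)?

The 9th of D7#9 is E#; the 7th of E minor eleventh is D.
E# up to D is 9 semitones, a whole step narrower than a major seventh, so the interval is diminished.

d7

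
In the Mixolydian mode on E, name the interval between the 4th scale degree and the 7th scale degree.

The scale runs E F# G# A B C# D.
So we need the interval from A up to D.
From A to D is 5 semitones, exactly the perfect fourth.

perfect 4th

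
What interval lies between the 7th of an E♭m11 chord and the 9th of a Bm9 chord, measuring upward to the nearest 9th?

E♭m11 has D♭ as its 7th, and Bm9 has C♯ as its 9th.
From D♭ to C♯: 12 semitones over a seventh = augmented.

augmented seventh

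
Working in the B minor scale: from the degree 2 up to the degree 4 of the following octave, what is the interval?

m10

The scale runs B C# D E F# G A.
The degree 2 is C# and the degree 4 (up an octave) is E.
C# up to E is 15 semitones, a half step narrower than a major tenth, so the interval is minor.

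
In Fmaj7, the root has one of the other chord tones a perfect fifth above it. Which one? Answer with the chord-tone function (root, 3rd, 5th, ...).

5th

The chord tones of F major seventh are F–A–C–E.
The root is F. A perfect fifth above F is C.
C is the chord's 5th.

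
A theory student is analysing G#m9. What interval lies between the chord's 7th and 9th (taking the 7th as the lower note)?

Spelling the chord: G#–B–D#–F#–A#.
7th = F#; 9th = A#.
F# up to A# spans 3 letter names and 4 semitones — a major third.

major third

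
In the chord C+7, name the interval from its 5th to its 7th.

diminished 3rd

Spelling the chord: C-E-G♯-B♭.
So we need the interval from G♯ up to B♭.
From G♯ to B♭: 2 semitones over a third = diminished.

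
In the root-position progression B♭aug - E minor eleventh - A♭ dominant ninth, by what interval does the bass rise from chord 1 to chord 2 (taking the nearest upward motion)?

A4

The roots are B♭ and E.
4 letter names make it a fourth; at 6 semitones (a half step wider than perfect) the quality is augmented.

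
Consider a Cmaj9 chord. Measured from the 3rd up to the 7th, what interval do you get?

perfect fifth

Cmaj9 (C major ninth): C-E-G-B-D.
3rd = E; 7th = B.
Counting 5 letters and 7 half steps from E gives a perfect fifth.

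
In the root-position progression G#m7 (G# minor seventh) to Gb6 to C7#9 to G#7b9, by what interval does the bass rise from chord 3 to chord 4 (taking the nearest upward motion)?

The roots are C and G#.
5 letter names make it a fifth; at 8 semitones (a half step wider than perfect) the quality is augmented.

A5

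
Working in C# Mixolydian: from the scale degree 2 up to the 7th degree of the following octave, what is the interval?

minor 13th

Spelling C# Mixolydian: C# D# E# F# G# A# B.
The scale degree 2 is D# and the 7th scale degree (up an octave) is B.
From D# to B: 20 semitones over a thirteenth = minor.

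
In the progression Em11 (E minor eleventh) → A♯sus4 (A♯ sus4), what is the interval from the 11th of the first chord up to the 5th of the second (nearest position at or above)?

The 11th of Em11 (E minor eleventh) is A; the 5th of A♯sus4 (A♯ sus4) is E♯.
A up to E♯ is 8 semitones, a half step wider than a perfect fifth, so the interval is augmented.

augmented fifth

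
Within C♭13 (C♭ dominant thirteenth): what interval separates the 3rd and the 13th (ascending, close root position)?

perfect 11th

C♭13 (C♭ dominant thirteenth) is spelled C♭-E♭-G♭-B𝄫-D♭-A♭.
3rd = E♭; 13th = A♭.
Counting 11 letters and 17 half steps from E♭ gives a perfect eleventh.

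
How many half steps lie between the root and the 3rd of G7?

The chord tones of G7 (G dominant seventh) are G-B-D-F.
G to B is a major third: 4 semitones.

4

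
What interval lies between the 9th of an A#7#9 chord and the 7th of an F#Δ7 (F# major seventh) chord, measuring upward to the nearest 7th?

d4

The 9th of A#7#9 is B##; the 7th of F#Δ7 (F# major seventh) is E#.
From B## to E#: 4 semitones over a fourth = diminished.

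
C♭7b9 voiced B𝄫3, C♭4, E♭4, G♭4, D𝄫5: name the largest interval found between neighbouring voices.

diminished 5th

Adjacent intervals: B𝄫3→C♭4 = major second; C♭4→E♭4 = major third; E♭4→G♭4 = minor third; G♭4→D𝄫5 = diminished fifth.
The largest is G♭4 to D𝄫5, a diminished fifth (6 semitones).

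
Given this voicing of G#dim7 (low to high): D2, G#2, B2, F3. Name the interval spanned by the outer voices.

minor 10th

The outer voices are D2 and F3.
From D to F: 15 semitones over a tenth = minor.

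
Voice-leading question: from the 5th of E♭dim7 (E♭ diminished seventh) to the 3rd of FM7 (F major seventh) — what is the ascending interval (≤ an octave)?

augmented seventh

The 5th of E♭dim7 (E♭ diminished seventh) is B𝄫; the 3rd of FM7 (F major seventh) is A.
From B𝄫 to A: 12 semitones over a seventh = augmented.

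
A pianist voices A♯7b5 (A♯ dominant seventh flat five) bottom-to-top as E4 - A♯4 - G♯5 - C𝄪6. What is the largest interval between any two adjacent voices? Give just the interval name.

minor seventh

Adjacent intervals: E4→A♯4 = augmented fourth; A♯4→G♯5 = minor seventh; G♯5→C𝄪6 = augmented fourth.
The largest is A♯4 to G♯5, a minor seventh (10 semitones).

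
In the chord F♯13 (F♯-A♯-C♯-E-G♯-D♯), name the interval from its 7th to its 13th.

major seventh

That puts E below D♯.
E up to D♯ spans 7 letter names and 11 semitones — a major seventh.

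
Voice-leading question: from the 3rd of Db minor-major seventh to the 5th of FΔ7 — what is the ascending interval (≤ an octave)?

The 3rd of Db minor-major seventh is Fb; the 5th of FΔ7 is C.
Fb up to C is 8 semitones, a half step wider than a perfect fifth, so the interval is augmented.

A5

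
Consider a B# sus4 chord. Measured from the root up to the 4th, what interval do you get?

B#sus4: B# E# F##.
So we need the interval from B# up to E#.
Counting 4 letters and 5 half steps from B# gives a perfect fourth.

perfect 4th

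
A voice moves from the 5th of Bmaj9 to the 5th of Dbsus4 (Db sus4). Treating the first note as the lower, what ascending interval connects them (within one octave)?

Bmaj9 has F# as its 5th, and Dbsus4 (Db sus4) has Ab as its 5th.
From F# to Ab: 2 semitones over a third = diminished.

d3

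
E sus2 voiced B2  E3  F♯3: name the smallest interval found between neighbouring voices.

Adjacent intervals: B2→E3 = perfect fourth; E3→F♯3 = major second.
The smallest is E3 to F♯3, a major second (2 semitones).

major 2nd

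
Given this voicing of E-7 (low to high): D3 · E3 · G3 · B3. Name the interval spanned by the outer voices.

The outer voices are D3 and B3.
Counting 6 letters and 9 half steps from D gives a major sixth.

major 6th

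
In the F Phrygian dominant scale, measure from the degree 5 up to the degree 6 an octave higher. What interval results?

F phrygian dominant: F Gb A Bb C Db Eb.
The degree 5 is C and the degree 6 (up an octave) is Db.
C up to Db is 13 semitones, a half step narrower than a major ninth, so the interval is minor.

minor ninth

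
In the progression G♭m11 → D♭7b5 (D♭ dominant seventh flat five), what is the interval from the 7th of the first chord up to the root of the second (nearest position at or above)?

G♭m11 has F♭ as its 7th, and D♭7b5 (D♭ dominant seventh flat five) has D♭ as its root.
Counting 6 letters and 9 half steps from F♭ gives a major sixth.

major sixth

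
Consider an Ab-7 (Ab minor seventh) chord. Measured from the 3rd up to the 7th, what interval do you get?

Spelling the chord: Ab Cb Eb Gb.
So we need the interval from Cb up to Gb.
Cb up to Gb spans 5 letter names and 7 semitones — a perfect fifth.

perfect 5th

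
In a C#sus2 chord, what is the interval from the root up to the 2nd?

major second

C# sus2 is spelled C#, D#, G#.
That puts C# below D#.
Counting 2 letters and 2 half steps from C# gives a major second.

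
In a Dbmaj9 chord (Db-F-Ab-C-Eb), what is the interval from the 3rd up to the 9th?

So we need the interval from F up to Eb.
F up to Eb is 10 semitones, a half step narrower than a major seventh, so the interval is minor.

minor seventh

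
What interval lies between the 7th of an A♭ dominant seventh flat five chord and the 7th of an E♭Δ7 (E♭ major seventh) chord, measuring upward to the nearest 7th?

augmented 5th

A♭ dominant seventh flat five has G♭ as its 7th, and E♭Δ7 (E♭ major seventh) has D as its 7th.
G♭ up to D is 8 semitones, a half step wider than a perfect fifth, so the interval is augmented.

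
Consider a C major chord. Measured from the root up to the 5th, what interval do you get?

perfect fifth

Cmaj (C major): C E G.
Root = C; 5th = G.
From C to G is 7 semitones, exactly the perfect fifth.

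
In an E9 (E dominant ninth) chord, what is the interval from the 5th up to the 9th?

perfect 5th

The chord tones of E9 are E G# B D F#.
So we need the interval from B up to F#.
Counting 5 letters and 7 half steps from B gives a perfect fifth.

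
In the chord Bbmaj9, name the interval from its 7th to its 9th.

minor third

Bbmaj9 (Bb major ninth) is spelled Bb D F A C.
So we need the interval from A up to C.
From A to C: 3 semitones over a third = minor.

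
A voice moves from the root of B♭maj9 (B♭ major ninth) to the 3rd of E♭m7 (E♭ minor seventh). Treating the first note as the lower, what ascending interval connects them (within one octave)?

minor sixth

B♭maj9 (B♭ major ninth) has B♭ as its root, and E♭m7 (E♭ minor seventh) has G♭ as its 3rd.
6 letter names make it a sixth; at 8 semitones (a half step narrower than major) the quality is minor.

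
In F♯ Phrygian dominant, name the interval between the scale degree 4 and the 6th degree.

minor third

Spelling F♯ Phrygian dominant: F♯ G A♯ B C♯ D E.
Scale degree 4 = B; 6th degree = D.
3 letter names make it a third; at 3 semitones (a half step narrower than major) the quality is minor.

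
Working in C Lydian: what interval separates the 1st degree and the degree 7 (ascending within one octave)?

The scale runs C D E F# G A B.
That puts C below B.
C up to B spans 7 letter names and 11 semitones — a major seventh.

major seventh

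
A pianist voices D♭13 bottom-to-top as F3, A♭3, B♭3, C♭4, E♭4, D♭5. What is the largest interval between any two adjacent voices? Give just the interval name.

Adjacent intervals: F3→A♭3 = minor third; A♭3→B♭3 = major second; B♭3→C♭4 = minor second; C♭4→E♭4 = major third; E♭4→D♭5 = minor seventh.
The largest is E♭4 to D♭5, a minor seventh (10 semitones).

minor seventh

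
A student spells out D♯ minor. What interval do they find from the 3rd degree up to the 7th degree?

P5

Spelling D♯ minor: D♯ E♯ F♯ G♯ A♯ B C♯.
That puts F♯ below C♯.
F♯ up to C♯ spans 5 letter names and 7 semitones — a perfect fifth.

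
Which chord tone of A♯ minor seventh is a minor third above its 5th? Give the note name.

The chord tones of A♯min7 are A♯ C♯ E♯ G♯.
The 5th is E♯. A minor third above E♯ is G♯.
G♯ is the chord's 7th.

G#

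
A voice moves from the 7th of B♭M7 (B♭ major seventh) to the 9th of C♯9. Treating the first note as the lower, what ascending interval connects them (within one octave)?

A4

The 7th of B♭M7 (B♭ major seventh) is A; the 9th of C♯9 is D♯.
4 letter names make it a fourth; at 6 semitones (a half step wider than perfect) the quality is augmented.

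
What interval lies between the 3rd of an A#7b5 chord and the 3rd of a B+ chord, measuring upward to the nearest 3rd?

The 3rd of A#7b5 is C##; the 3rd of B+ is D#.
2 letter names make it a second; at 1 semitone (a half step narrower than major) the quality is minor.

minor second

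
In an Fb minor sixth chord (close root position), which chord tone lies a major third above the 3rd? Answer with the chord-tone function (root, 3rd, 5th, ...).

The chord tones of Fbmin6 (Fb minor sixth) are Fb Abb Cb Db.
The 3rd is Abb. A major third above Abb is Cb.
Cb is the chord's 5th.

5th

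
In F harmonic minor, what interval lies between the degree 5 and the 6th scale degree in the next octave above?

minor ninth

F harmonic minor: F G Ab Bb C Db E.
Degree 5 = C; 6th degree (up an octave) = Db.
From C to Db: 13 semitones over a ninth = minor.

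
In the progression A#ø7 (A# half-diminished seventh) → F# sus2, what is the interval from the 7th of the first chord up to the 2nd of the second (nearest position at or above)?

perfect unison

The 7th of A#ø7 (A# half-diminished seventh) is G#; the 2nd of F# sus2 is G#.
G# up to G# spans 1 letter names and 0 semitones — a perfect unison.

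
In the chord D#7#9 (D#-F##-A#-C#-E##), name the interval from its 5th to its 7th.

m3

5th = A#; 7th = C#.
A# up to C# is 3 semitones, a half step narrower than a major third, so the interval is minor.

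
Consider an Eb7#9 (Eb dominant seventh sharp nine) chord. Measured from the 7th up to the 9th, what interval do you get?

augmented 3rd

Spelling the chord: Eb-G-Bb-Db-F#.
That puts Db below F#.
3 letter names make it a third; at 5 semitones (a half step wider than major) the quality is augmented.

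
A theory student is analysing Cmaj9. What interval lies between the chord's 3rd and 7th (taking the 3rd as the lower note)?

perfect 5th

Cmaj9: C-E-G-B-D.
3rd = E; 7th = B.
From E to B is 7 semitones, exactly the perfect fifth.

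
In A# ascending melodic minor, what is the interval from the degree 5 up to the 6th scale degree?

A# melodic minor: A# B# C# D# E# F## G##.
That puts E# below F##.
From E# to F## is 2 semitones, exactly the major second.

major second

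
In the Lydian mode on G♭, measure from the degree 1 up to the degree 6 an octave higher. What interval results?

G♭ lydian: G♭ A♭ B♭ C D♭ E♭ F.
The degree 1 is G♭ and the scale degree 6 (up an octave) is E♭.
Counting 13 letters and 21 half steps from G♭ gives a major thirteenth.

major thirteenth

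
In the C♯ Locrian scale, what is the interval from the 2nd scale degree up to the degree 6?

perfect fifth

The scale runs C♯ D E F♯ G A B.
2nd scale degree = D; scale degree 6 = A.
D up to A spans 5 letter names and 7 semitones — a perfect fifth.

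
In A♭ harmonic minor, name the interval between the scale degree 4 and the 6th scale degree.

minor third

The scale runs A♭ B♭ C♭ D♭ E♭ F♭ G.
That puts D♭ below F♭.
From D♭ to F♭: 3 semitones over a third = minor.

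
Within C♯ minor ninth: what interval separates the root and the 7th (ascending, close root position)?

minor seventh

C♯min9 (C♯ minor ninth) is spelled C♯–E–G♯–B–D♯.
That puts C♯ below B.
From C♯ to B: 10 semitones over a seventh = minor.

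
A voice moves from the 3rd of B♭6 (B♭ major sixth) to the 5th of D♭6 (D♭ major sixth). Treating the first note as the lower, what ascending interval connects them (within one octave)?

diminished 5th

The 3rd of B♭6 (B♭ major sixth) is D; the 5th of D♭6 (D♭ major sixth) is A♭.
From D to A♭: 6 semitones over a fifth = diminished.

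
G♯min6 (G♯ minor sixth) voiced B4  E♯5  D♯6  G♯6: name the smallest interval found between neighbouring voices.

perfect fourth

Adjacent intervals: B4→E♯5 = augmented fourth; E♯5→D♯6 = minor seventh; D♯6→G♯6 = perfect fourth.
The smallest is D♯6 to G♯6, a perfect fourth (5 semitones).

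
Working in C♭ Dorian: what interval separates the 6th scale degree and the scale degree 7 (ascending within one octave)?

Spelling C♭ Dorian: C♭ D♭ E𝄫 F♭ G♭ A♭ B𝄫.
So we need the interval from A♭ up to B𝄫.
From A♭ to B𝄫: 1 semitone over a second = minor.

minor second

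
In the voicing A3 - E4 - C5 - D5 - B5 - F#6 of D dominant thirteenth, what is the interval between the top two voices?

perfect fifth

Those voices are B5 and F#6.
From B to F# is 7 semitones, exactly the perfect fifth.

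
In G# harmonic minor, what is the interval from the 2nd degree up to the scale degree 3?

m2

The scale runs G# A# B C# D# E F##.
2nd degree = A#; 3rd degree = B.
From A# to B: 1 semitone over a second = minor.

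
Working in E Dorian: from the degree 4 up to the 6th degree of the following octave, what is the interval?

E dorian: E F# G A B C# D.
That puts A below C#.
Counting 10 letters and 16 half steps from A gives a major tenth.

M10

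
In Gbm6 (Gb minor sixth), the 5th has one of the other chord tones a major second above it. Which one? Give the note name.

Eb

The chord tones of Gbmin6 are Gb, Bbb, Db, Eb.
The 5th is Db. A major second above Db is Eb.
Eb is the chord's 6th.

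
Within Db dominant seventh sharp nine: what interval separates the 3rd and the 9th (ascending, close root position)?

Db7#9 (Db dominant seventh sharp nine): Db–F–Ab–Cb–E.
So we need the interval from F up to E.
Counting 7 letters and 11 half steps from F gives a major seventh.

major seventh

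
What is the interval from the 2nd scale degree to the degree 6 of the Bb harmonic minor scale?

Spelling the Bb harmonic minor scale: Bb C Db Eb F Gb A.
The 2nd scale degree is C and the scale degree 6 is Gb.
From C to Gb: 6 semitones over a fifth = diminished.

diminished fifth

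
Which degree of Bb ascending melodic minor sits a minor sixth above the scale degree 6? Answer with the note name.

The scale is Bb C Db Eb F G A.
The scale degree 6 is G; a minor sixth above that is Eb — scale degree 4.

Eb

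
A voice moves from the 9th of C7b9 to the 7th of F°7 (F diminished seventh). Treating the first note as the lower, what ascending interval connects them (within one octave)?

m2

C7b9 has Db as its 9th, and F°7 (F diminished seventh) has Ebb as its 7th.
Db up to Ebb is 1 semitone, a half step narrower than a major second, so the interval is minor.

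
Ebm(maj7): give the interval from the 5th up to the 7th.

M3

EbmM7: Eb–Gb–Bb–D.
So we need the interval from Bb up to D.
Counting 3 letters and 4 half steps from Bb gives a major third.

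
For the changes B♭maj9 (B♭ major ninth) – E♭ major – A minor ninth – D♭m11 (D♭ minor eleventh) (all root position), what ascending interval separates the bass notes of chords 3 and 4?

The roots are A and D♭.
4 letter names make it a fourth; at 4 semitones (a half step narrower than perfect) the quality is diminished.

diminished 4th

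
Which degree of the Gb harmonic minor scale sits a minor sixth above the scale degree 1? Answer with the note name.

Ebb

The scale is Gb Ab Bbb Cb Db Ebb F.
The scale degree 1 is Gb; a minor sixth above that is Ebb — scale degree 6.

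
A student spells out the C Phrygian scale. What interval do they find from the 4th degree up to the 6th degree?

C phrygian: C Db Eb F G Ab Bb.
4th degree = F; 6th degree = Ab.
3 letter names make it a third; at 3 semitones (a half step narrower than major) the quality is minor.

m3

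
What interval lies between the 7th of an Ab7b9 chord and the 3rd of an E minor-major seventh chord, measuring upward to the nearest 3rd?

augmented unison

The 7th of Ab7b9 is Gb; the 3rd of E minor-major seventh is G.
1 letter names make it a unison; at 1 semitone (a half step wider than perfect) the quality is augmented.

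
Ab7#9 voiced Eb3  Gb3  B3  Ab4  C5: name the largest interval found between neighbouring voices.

Adjacent intervals: Eb3→Gb3 = minor third; Gb3→B3 = augmented third; B3→Ab4 = diminished seventh; Ab4→C5 = major third.
The largest is B3 to Ab4, a diminished seventh (9 semitones).

diminished seventh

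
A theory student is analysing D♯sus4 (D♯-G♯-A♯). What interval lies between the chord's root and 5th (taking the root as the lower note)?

perfect fifth

Root = D♯; 5th = A♯.
From D♯ to A♯ is 7 semitones, exactly the perfect fifth.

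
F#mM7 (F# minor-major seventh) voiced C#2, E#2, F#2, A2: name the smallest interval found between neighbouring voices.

minor second

Adjacent intervals: C#2→E#2 = major third; E#2→F#2 = minor second; F#2→A2 = minor third.
The smallest is E#2 to F#2, a minor second (1 semitone).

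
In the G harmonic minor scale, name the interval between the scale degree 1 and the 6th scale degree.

G harmonic minor: G A B♭ C D E♭ F♯.
Scale degree 1 = G; 6th degree = E♭.
G up to E♭ is 8 semitones, a half step narrower than a major sixth, so the interval is minor.

minor 6th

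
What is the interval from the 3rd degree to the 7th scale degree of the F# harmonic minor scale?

augmented 5th

The scale runs F# G# A B C# D E#.
So we need the interval from A up to E#.
5 letter names make it a fifth; at 8 semitones (a half step wider than perfect) the quality is augmented.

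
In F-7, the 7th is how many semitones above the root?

The chord tones of Fm7 are F–Ab–C–Eb.
F to Eb is a minor seventh: 10 semitones.

10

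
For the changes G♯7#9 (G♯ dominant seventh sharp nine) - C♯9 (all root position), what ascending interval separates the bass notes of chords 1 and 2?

The roots are G♯ and C♯.
Counting 4 letters and 5 half steps from G♯ gives a perfect fourth.

perfect fourth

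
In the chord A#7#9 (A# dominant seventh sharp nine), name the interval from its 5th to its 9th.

augmented fifth

Spelling the chord: A# C## E# G# B##.
That puts E# below B##.
E# up to B## is 8 semitones, a half step wider than a perfect fifth, so the interval is augmented.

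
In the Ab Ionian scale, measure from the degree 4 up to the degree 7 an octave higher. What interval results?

A11

The scale runs Ab Bb C Db Eb F G.
So we need the interval from Db up to G.
Db up to G is 18 semitones, a half step wider than a perfect eleventh, so the interval is augmented.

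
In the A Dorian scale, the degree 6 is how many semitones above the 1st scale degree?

9

The scale is A B C D E F# G.
A up to F# is a major sixth — 9 semitones.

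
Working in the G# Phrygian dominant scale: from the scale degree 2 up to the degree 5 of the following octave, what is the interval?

A11

G# phrygian dominant: G# A B# C# D# E F#.
Scale degree 2 = A; scale degree 5 (up an octave) = D#.
11 letter names make it an eleventh; at 18 semitones (a half step wider than perfect) the quality is augmented.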